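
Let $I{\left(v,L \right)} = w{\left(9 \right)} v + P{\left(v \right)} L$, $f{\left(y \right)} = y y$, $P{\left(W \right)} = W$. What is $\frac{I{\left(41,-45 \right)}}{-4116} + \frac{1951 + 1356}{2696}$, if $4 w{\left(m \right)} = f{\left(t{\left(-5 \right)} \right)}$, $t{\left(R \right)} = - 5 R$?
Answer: $\frac{657241}{5548368} \approx 0.11846$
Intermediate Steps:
$f{\left(y \right)} = y^{2}$
$w{\left(m \right)} = \frac{625}{4}$ ($w{\left(m \right)} = \frac{\left(\left(-5\right) \left(-5\right)\right)^{2}}{4} = \frac{25^{2}}{4} = \frac{1}{4} \cdot 625 = \frac{625}{4}$)
$I{\left(v,L \right)} = \frac{625 v}{4} + L v$ ($I{\left(v,L \right)} = \frac{625 v}{4} + v L = \frac{625 v}{4} + L v$)
$\frac{I{\left(41,-45 \right)}}{-4116} + \frac{1951 + 1356}{2696} = \frac{\frac{1}{4} \cdot 41 \left(625 + 4 \left(-45\right)\right)}{-4116} + \frac{1951 + 1356}{2696} = \frac{1}{4} \cdot 41 \left(625 - 180\right) \left(- \frac{1}{4116}\right) + 3307 \cdot \frac{1}{2696} = \frac{1}{4} \cdot 41 \cdot 445 \left(- \frac{1}{4116}\right) + \frac{3307}{2696} = \frac{18245}{4} \left(- \frac{1}{4116}\right) + \frac{3307}{2696} = - \frac{18245}{16464} + \frac{3307}{2696} = \frac{657241}{5548368}$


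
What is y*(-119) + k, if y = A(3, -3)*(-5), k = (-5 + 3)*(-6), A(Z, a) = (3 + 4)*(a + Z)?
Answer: 12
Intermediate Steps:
A(Z, a) = 7*Z + 7*a (A(Z, a) = 7*(Z + a) = 7*Z + 7*a)
k = 12 (k = -2*(-6) = 12)
y = 0 (y = (7*3 + 7*(-3))*(-5) = (21 - 21)*(-5) = 0*(-5) = 0)
y*(-119) + k = 0*(-119) + 12 = 0 + 12 = 12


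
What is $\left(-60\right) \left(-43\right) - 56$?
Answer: $2524$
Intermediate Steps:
$\left(-60\right) \left(-43\right) - 56 = 2580 - 56 = 2524$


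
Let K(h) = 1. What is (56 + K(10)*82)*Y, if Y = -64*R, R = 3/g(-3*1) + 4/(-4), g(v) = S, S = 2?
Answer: -4416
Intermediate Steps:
g(v) = 2
R = ½ (R = 3/2 + 4/(-4) = 3*(½) + 4*(-¼) = 3/2 - 1 = ½ ≈ 0.50000)
Y = -32 (Y = -64*½ = -32)
(56 + K(10)*82)*Y = (56 + 1*82)*(-32) = (56 + 82)*(-32) = 138*(-32) = -4416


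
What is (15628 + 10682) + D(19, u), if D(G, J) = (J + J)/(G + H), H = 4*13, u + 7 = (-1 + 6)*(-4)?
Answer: 1867956/71 ≈ 26309.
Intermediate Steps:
u = -27 (u = -7 + (-1 + 6)*(-4) = -7 + 5*(-4) = -7 - 20 = -27)
H = 52
D(G, J) = 2*J/(52 + G) (D(G, J) = (J + J)/(G + 52) = (2*J)/(52 + G) = 2*J/(52 + G))
(15628 + 10682) + D(19, u) = (15628 + 10682) + 2*(-27)/(52 + 19) = 26310 + 2*(-27)/71 = 26310 + 2*(-27)*(1/71) = 26310 - 54/71 = 1867956/71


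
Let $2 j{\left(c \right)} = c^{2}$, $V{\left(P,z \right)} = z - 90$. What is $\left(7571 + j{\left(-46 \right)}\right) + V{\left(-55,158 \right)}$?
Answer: $8697$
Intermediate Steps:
$V{\left(P,z \right)} = -90 + z$
$j{\left(c \right)} = \frac{c^{2}}{2}$
$\left(7571 + j{\left(-46 \right)}\right) + V{\left(-55,158 \right)} = \left(7571 + \frac{\left(-46\right)^{2}}{2}\right) + \left(-90 + 158\right) = \left(7571 + \frac{1}{2} \cdot 2116\right) + 68 = \left(7571 + 1058\right) + 68 = 8629 + 68 = 8697$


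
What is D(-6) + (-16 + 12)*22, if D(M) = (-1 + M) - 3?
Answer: -98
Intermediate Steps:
D(M) = -4 + M
D(-6) + (-16 + 12)*22 = (-4 - 6) + (-16 + 12)*22 = -10 - 4*22 = -10 - 88 = -98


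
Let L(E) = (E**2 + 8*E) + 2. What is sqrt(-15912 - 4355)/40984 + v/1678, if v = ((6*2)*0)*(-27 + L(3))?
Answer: I*sqrt(20267)/40984 ≈ 0.0034736*I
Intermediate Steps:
L(E) = 2 + E**2 + 8*E
v = 0 (v = ((6*2)*0)*(-27 + (2 + 3**2 + 8*3)) = (12*0)*(-27 + (2 + 9 + 24)) = 0*(-27 + 35) = 0*8 = 0)
sqrt(-15912 - 4355)/40984 + v/1678 = sqrt(-15912 - 4355)/40984 + 0/1678 = sqrt(-20267)*(1/40984) + 0*(1/1678) = (I*sqrt(20267))*(1/40984) + 0 = I*sqrt(20267)/40984 + 0 = I*sqrt(20267)/40984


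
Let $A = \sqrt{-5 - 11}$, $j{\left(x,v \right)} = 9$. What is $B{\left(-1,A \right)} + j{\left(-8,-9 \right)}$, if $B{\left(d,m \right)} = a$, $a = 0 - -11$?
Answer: $20$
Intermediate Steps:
$A = 4 i$ ($A = \sqrt{-5 - 11} = \sqrt{-16} = 4 i \approx 4.0 i$)
$a = 11$ ($a = 0 + 11 = 11$)
$B{\left(d,m \right)} = 11$
$B{\left(-1,A \right)} + j{\left(-8,-9 \right)} = 11 + 9 = 20$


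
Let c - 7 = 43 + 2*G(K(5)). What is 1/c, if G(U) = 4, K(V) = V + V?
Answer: 1/58 ≈ 0.017241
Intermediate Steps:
K(V) = 2*V
c = 58 (c = 7 + (43 + 2*4) = 7 + (43 + 8) = 7 + 51 = 58)
1/c = 1/58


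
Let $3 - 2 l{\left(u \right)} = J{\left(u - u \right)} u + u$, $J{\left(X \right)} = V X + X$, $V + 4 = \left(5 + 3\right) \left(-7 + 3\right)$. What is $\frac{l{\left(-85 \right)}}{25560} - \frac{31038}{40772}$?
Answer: $- \frac{24735541}{32566635} \approx -0.75954$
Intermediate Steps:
$V = -36$ ($V = -4 + \left(5 + 3\right) \left(-7 + 3\right) = -4 + 8 \left(-4\right) = -4 - 32 = -36$)
$J{\left(X \right)} = - 35 X$ ($J{\left(X \right)} = - 36 X + X = - 35 X$)
$l{\left(u \right)} = \frac{3}{2} - \frac{u}{2}$ ($l{\left(u \right)} = \frac{3}{2} - \frac{- 35 \left(u - u\right) u + u}{2} = \frac{3}{2} - \frac{\left(-35\right) 0 u + u}{2} = \frac{3}{2} - \frac{0 u + u}{2} = \frac{3}{2} - \frac{0 + u}{2} = \frac{3}{2} - \frac{u}{2}$)
$\frac{l{\left(-85 \right)}}{25560} - \frac{31038}{40772} = \frac{\frac{3}{2} - - \frac{85}{2}}{25560} - \frac{31038}{40772} = \left(\frac{3}{2} + \frac{85}{2}\right) \frac{1}{25560} - \frac{15519}{20386} = 44 \cdot \frac{1}{25560} - \frac{15519}{20386} = \frac{11}{6390} - \frac{15519}{20386} = - \frac{24735541}{32566635}$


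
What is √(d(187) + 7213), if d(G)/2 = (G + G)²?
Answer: 3*√31885 ≈ 535.69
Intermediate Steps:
d(G) = 8*G² (d(G) = 2*(G + G)² = 2*(2*G)² = 2*(4*G²) = 8*G²)
√(d(187) + 7213) = √(8*187² + 7213) = √(8*34969 + 7213) = √(279752 + 7213) = √286965 = 3*√31885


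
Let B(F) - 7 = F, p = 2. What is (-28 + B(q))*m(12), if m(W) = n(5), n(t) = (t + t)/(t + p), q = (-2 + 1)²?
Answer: -200/7 ≈ -28.571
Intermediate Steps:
q = 1 (q = (-1)² = 1)
B(F) = 7 + F
n(t) = 2*t/(2 + t) (n(t) = (t + t)/(t + 2) = (2*t)/(2 + t) = 2*t/(2 + t))
m(W) = 10/7 (m(W) = 2*5/(2 + 5) = 2*5/7 = 2*5*(⅐) = 10/7)
(-28 + B(q))*m(12) = (-28 + (7 + 1))*(10/7) = (-28 + 8)*(10/7) = -20*10/7 = -200/7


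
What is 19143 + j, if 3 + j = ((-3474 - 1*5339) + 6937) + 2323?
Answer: 19587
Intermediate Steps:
j = 444 (j = -3 + (((-3474 - 1*5339) + 6937) + 2323) = -3 + (((-3474 - 5339) + 6937) + 2323) = -3 + ((-8813 + 6937) + 2323) = -3 + (-1876 + 2323) = -3 + 447 = 444)
19143 + j = 19143 + 444 = 19587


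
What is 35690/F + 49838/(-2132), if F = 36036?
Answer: -636047/28413 ≈ -22.386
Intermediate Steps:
35690/F + 49838/(-2132) = 35690/36036 + 49838/(-2132) = 35690*(1/36036) + 49838*(-1/2132) = 17845/18018 - 24919/1066 = -636047/28413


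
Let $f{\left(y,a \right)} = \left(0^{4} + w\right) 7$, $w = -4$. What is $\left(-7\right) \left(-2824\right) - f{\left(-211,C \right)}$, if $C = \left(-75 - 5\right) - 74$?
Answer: $19796$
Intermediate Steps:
$C = -154$ ($C = -80 - 74 = -154$)
$f{\left(y,a \right)} = -28$ ($f{\left(y,a \right)} = \left(0^{4} - 4\right) 7 = \left(0 - 4\right) 7 = \left(-4\right) 7 = -28$)
$\left(-7\right) \left(-2824\right) - f{\left(-211,C \right)} = \left(-7\right) \left(-2824\right) - -28 = 19768 + 28 = 19796$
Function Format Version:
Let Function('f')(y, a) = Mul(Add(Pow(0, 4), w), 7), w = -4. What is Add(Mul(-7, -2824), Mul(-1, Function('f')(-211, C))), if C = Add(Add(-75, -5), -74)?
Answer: 19796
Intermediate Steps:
C = -154 (C = Add(-80, -74) = -154)
Function('f')(y, a) = -28 (Function('f')(y, a) = Mul(Add(Pow(0, 4), -4), 7) = Mul(Add(0, -4), 7) = Mul(-4, 7) = -28)
Add(Mul(-7, -2824), Mul(-1, Function('f')(-211, C))) = Add(Mul(-7, -2824), Mul(-1, -28)) = Add(19768, 28) = 19796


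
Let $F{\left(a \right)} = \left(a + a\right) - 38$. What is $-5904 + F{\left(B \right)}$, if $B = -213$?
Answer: $-6368$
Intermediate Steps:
$F{\left(a \right)} = -38 + 2 a$ ($F{\left(a \right)} = 2 a - 38 = -38 + 2 a$)
$-5904 + F{\left(B \right)} = -5904 + \left(-38 + 2 \left(-213\right)\right) = -5904 - 464 = -6368$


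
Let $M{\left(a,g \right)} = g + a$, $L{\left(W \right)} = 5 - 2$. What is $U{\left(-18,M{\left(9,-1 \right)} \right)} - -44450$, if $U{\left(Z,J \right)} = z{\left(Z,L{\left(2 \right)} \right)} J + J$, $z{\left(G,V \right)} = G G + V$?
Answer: $47074$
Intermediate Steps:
$L{\left(W \right)} = 3$ ($L{\left(W \right)} = 5 - 2 = 3$)
$z{\left(G,V \right)} = V + G^{2}$ ($z{\left(G,V \right)} = G^{2} + V = V + G^{2}$)
$M{\left(a,g \right)} = a + g$
$U{\left(Z,J \right)} = J + J \left(3 + Z^{2}\right)$ ($U{\left(Z,J \right)} = \left(3 + Z^{2}\right) J + J = J \left(3 + Z^{2}\right) + J = J + J \left(3 + Z^{2}\right)$)
$U{\left(-18,M{\left(9,-1 \right)} \right)} - -44450 = \left(9 - 1\right) \left(4 + \left(-18\right)^{2}\right) - -44450 = 8 \left(4 + 324\right) + 44450 = 8 \cdot 328 + 44450 = 2624 + 44450 = 47074$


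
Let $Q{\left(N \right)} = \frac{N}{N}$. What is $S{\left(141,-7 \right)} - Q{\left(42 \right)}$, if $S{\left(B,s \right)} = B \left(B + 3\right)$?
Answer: $20303$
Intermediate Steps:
$S{\left(B,s \right)} = B \left(3 + B\right)$
$Q{\left(N \right)} = 1$
$S{\left(141,-7 \right)} - Q{\left(42 \right)} = 141 \left(3 + 141\right) - 1 = 141 \cdot 144 - 1 = 20304 - 1 = 20303$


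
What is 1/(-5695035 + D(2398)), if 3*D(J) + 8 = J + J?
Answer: -1/5693439 ≈ -1.7564e-7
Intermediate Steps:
D(J) = -8/3 + 2*J/3 (D(J) = -8/3 + (J + J)/3 = -8/3 + (2*J)/3 = -8/3 + 2*J/3)
1/(-5695035 + D(2398)) = 1/(-5695035 + (-8/3 + (⅔)*2398)) = 1/(-5695035 + (-8/3 + 4796/3)) = 1/(-5695035 + 1596) = 1/(-5693439) = -1/5693439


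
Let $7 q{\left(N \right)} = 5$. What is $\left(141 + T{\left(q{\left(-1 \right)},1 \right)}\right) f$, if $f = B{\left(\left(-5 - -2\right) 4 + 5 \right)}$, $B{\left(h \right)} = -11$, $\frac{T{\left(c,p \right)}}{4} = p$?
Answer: $-1595$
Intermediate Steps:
$q{\left(N \right)} = \frac{5}{7}$ ($q{\left(N \right)} = \frac{1}{7} \cdot 5 = \frac{5}{7}$)
$T{\left(c,p \right)} = 4 p$
$f = -11$
$\left(141 + T{\left(q{\left(-1 \right)},1 \right)}\right) f = \left(141 + 4 \cdot 1\right) \left(-11\right) = \left(141 + 4\right) \left(-11\right) = 145 \left(-11\right) = -1595$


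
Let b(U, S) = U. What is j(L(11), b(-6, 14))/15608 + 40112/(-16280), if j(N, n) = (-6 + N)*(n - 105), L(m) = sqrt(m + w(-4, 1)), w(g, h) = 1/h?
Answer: -38451601/15881140 - 111*sqrt(3)/7804 ≈ -2.4458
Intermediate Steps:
L(m) = sqrt(1 + m) (L(m) = sqrt(m + 1/1) = sqrt(m + 1) = sqrt(1 + m))
j(N, n) = (-105 + n)*(-6 + N) (j(N, n) = (-6 + N)*(-105 + n) = (-105 + n)*(-6 + N))
j(L(11), b(-6, 14))/15608 + 40112/(-16280) = (630 - 105*sqrt(1 + 11) - 6*(-6) + sqrt(1 + 11)*(-6))/15608 + 40112/(-16280) = (630 - 210*sqrt(3) + 36 + sqrt(12)*(-6))*(1/15608) + 40112*(-1/16280) = (630 - 210*sqrt(3) + 36 + (2*sqrt(3))*(-6))*(1/15608) - 5014/2035 = (630 - 210*sqrt(3) + 36 - 12*sqrt(3))*(1/15608) - 5014/2035 = (666 - 222*sqrt(3))*(1/15608) - 5014/2035 = (333/7804 - 111*sqrt(3)/7804) - 5014/2035 = -38451601/15881140 - 111*sqrt(3)/7804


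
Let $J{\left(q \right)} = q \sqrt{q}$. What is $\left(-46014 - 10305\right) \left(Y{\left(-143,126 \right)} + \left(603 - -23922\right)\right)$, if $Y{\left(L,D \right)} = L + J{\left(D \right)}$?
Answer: $-1373169858 - 21288582 \sqrt{14} \approx -1.4528 \cdot 10^{9}$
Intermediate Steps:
$J{\left(q \right)} = q^{\frac{3}{2}}$
$Y{\left(L,D \right)} = L + D^{\frac{3}{2}}$
$\left(-46014 - 10305\right) \left(Y{\left(-143,126 \right)} + \left(603 - -23922\right)\right) = \left(-46014 - 10305\right) \left(\left(-143 + 126^{\frac{3}{2}}\right) + \left(603 - -23922\right)\right) = - 56319 \left(\left(-143 + 378 \sqrt{14}\right) + \left(603 + 23922\right)\right) = - 56319 \left(\left(-143 + 378 \sqrt{14}\right) + 24525\right) = - 56319 \left(24382 + 378 \sqrt{14}\right) = -1373169858 - 21288582 \sqrt{14}$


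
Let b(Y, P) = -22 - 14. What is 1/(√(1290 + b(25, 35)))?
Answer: √1254/1254 ≈ 0.028239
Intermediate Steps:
b(Y, P) = -36
1/(√(1290 + b(25, 35))) = 1/(√(1290 - 36)) = 1/(√1254) = √1254/1254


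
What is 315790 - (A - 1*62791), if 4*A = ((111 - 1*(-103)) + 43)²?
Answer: 1448275/4 ≈ 3.6207e+5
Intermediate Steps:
A = 66049/4 (A = ((111 - 1*(-103)) + 43)²/4 = ((111 + 103) + 43)²/4 = (214 + 43)²/4 = (¼)*257² = (¼)*66049 = 66049/4 ≈ 16512.)
315790 - (A - 1*62791) = 315790 - (66049/4 - 1*62791) = 315790 - (66049/4 - 62791) = 315790 - 1*(-185115/4) = 315790 + 185115/4 = 1448275/4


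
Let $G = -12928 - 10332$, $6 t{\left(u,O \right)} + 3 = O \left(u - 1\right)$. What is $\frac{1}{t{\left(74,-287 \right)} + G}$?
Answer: $- \frac{3}{80257} \approx -3.738 \cdot 10^{-5}$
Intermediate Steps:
$t{\left(u,O \right)} = - \frac{1}{2} + \frac{O \left(-1 + u\right)}{6}$ ($t{\left(u,O \right)} = - \frac{1}{2} + \frac{O \left(u - 1\right)}{6} = - \frac{1}{2} + \frac{O \left(-1 + u\right)}{6}$)
$G = -23260$ ($G = -12928 - 10332 = -23260$)
$\frac{1}{t{\left(74,-287 \right)} + G} = \frac{1}{\left(- \frac{1}{2} - - \frac{287}{6} + \frac{1}{6} \left(-287\right) 74\right) - 23260} = \frac{1}{\left(- \frac{1}{2} + \frac{287}{6} - \frac{10619}{3}\right) - 23260} = \frac{1}{- \frac{10477}{3} - 23260} = \frac{1}{- \frac{80257}{3}} = - \frac{3}{80257}$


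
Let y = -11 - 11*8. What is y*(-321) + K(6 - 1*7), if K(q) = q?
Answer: 31778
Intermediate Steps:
y = -99 (y = -11 - 88 = -99)
y*(-321) + K(6 - 1*7) = -99*(-321) + (6 - 1*7) = 31779 + (6 - 7) = 31779 - 1 = 31778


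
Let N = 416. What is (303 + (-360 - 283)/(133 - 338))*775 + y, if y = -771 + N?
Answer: 9712935/41 ≈ 2.3690e+5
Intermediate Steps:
y = -355 (y = -771 + 416 = -355)
(303 + (-360 - 283)/(133 - 338))*775 + y = (303 + (-360 - 283)/(133 - 338))*775 - 355 = (303 - 643/(-205))*775 - 355 = (303 - 643*(-1/205))*775 - 355 = (303 + 643/205)*775 - 355 = (62758/205)*775 - 355 = 9727490/41 - 355 = 9712935/41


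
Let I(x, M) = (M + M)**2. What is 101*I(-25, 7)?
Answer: 19796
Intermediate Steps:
I(x, M) = 4*M**2 (I(x, M) = (2*M)**2 = 4*M**2)
101*I(-25, 7) = 101*(4*7**2) = 101*(4*49) = 101*196 = 19796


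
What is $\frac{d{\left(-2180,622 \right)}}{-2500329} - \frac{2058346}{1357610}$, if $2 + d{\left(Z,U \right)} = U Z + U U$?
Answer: $- \frac{638485368709}{565745275615} \approx -1.1286$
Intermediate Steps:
$d{\left(Z,U \right)} = -2 + U^{2} + U Z$ ($d{\left(Z,U \right)} = -2 + \left(U Z + U U\right) = -2 + \left(U Z + U^{2}\right) = -2 + \left(U^{2} + U Z\right) = -2 + U^{2} + U Z$)
$\frac{d{\left(-2180,622 \right)}}{-2500329} - \frac{2058346}{1357610} = \frac{-2 + 622^{2} + 622 \left(-2180\right)}{-2500329} - \frac{2058346}{1357610} = \left(-2 + 386884 - 1355960\right) \left(- \frac{1}{2500329}\right) - \frac{1029173}{678805} = \left(-969078\right) \left(- \frac{1}{2500329}\right) - \frac{1029173}{678805} = \frac{323026}{833443} - \frac{1029173}{678805} = - \frac{638485368709}{565745275615}$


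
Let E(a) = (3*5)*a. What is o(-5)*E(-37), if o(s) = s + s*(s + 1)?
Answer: -8325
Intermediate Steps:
E(a) = 15*a
o(s) = s + s*(1 + s)
o(-5)*E(-37) = (-5*(2 - 5))*(15*(-37)) = -5*(-3)*(-555) = 15*(-555) = -8325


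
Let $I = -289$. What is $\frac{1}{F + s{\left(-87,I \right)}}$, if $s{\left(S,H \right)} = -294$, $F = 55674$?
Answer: $\frac{1}{55380} \approx 1.8057 \cdot 10^{-5}$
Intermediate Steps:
$\frac{1}{F + s{\left(-87,I \right)}} = \frac{1}{55674 - 294} = \frac{1}{55380}$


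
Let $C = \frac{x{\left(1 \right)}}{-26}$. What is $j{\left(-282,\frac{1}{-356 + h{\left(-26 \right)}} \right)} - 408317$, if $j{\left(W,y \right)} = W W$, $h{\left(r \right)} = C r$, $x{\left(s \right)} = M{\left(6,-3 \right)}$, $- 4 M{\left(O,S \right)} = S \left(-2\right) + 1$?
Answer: $-328793$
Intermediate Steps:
$M{\left(O,S \right)} = - \frac{1}{4} + \frac{S}{2}$ ($M{\left(O,S \right)} = - \frac{S \left(-2\right) + 1}{4} = - \frac{- 2 S + 1}{4} = - \frac{1 - 2 S}{4} = - \frac{1}{4} + \frac{S}{2}$)
$x{\left(s \right)} = - \frac{7}{4}$ ($x{\left(s \right)} = - \frac{1}{4} + \frac{1}{2} \left(-3\right) = - \frac{1}{4} - \frac{3}{2} = - \frac{7}{4}$)
$C = \frac{7}{104}$ ($C = - \frac{7}{4 \left(-26\right)} = \left(- \frac{7}{4}\right) \left(- \frac{1}{26}\right) = \frac{7}{104} \approx 0.067308$)
$h{\left(r \right)} = \frac{7 r}{104}$
$j{\left(W,y \right)} = W^{2}$
$j{\left(-282,\frac{1}{-356 + h{\left(-26 \right)}} \right)} - 408317 = \left(-282\right)^{2} - 408317 = 79524 - 408317 = -328793$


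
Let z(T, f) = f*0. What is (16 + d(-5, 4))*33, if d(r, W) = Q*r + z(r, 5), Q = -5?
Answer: 1353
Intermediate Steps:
z(T, f) = 0
d(r, W) = -5*r (d(r, W) = -5*r + 0 = -5*r)
(16 + d(-5, 4))*33 = (16 - 5*(-5))*33 = (16 + 25)*33 = 41*33 = 1353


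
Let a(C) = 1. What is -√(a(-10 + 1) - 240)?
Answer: -I*√239 ≈ -15.46*I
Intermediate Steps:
-√(a(-10 + 1) - 240) = -√(1 - 240) = -√(-239) = -I*√239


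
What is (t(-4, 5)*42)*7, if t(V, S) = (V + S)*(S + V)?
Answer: 294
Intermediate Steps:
t(V, S) = (S + V)² (t(V, S) = (S + V)*(S + V) = (S + V)²)
(t(-4, 5)*42)*7 = ((5 - 4)²*42)*7 = (1²*42)*7 = (1*42)*7 = 42*7 = 294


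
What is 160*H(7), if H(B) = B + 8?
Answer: 2400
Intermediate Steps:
H(B) = 8 + B
160*H(7) = 160*(8 + 7) = 160*15 = 2400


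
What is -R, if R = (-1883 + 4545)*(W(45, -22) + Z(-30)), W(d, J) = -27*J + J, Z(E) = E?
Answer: -1442804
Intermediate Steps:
W(d, J) = -26*J
R = 1442804 (R = (-1883 + 4545)*(-26*(-22) - 30) = 2662*(572 - 30) = 2662*542 = 1442804)
-R = -1*1442804 = -1442804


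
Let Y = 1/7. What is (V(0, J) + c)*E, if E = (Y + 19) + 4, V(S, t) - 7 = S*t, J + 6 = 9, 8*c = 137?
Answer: 15633/28 ≈ 558.32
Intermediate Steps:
c = 137/8 (c = (⅛)*137 = 137/8 ≈ 17.125)
J = 3 (J = -6 + 9 = 3)
V(S, t) = 7 + S*t
Y = ⅐ ≈ 0.14286
E = 162/7 (E = (⅐ + 19) + 4 = 134/7 + 4 = 162/7 ≈ 23.143)
(V(0, J) + c)*E = ((7 + 0*3) + 137/8)*(162/7) = ((7 + 0) + 137/8)*(162/7) = (7 + 137/8)*(162/7) = (193/8)*(162/7) = 15633/28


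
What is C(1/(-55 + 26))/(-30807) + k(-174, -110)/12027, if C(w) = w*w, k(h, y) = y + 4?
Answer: -915444283/103867926183 ≈ -0.0088135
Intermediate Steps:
k(h, y) = 4 + y
C(w) = w²
C(1/(-55 + 26))/(-30807) + k(-174, -110)/12027 = (1/(-55 + 26))²/(-30807) + (4 - 110)/12027 = (1/(-29))²*(-1/30807) - 106*1/12027 = (-1/29)²*(-1/30807) - 106/12027 = (1/841)*(-1/30807) - 106/12027 = -1/25908687 - 106/12027 = -915444283/103867926183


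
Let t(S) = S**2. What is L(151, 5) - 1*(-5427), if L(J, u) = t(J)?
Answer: 28228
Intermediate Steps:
L(J, u) = J**2
L(151, 5) - 1*(-5427) = 151**2 - 1*(-5427) = 22801 + 5427 = 28228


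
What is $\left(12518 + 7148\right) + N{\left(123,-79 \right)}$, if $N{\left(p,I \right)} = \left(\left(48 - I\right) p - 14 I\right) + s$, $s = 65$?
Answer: $36458$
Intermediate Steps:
$N{\left(p,I \right)} = 65 - 14 I + p \left(48 - I\right)$ ($N{\left(p,I \right)} = \left(\left(48 - I\right) p - 14 I\right) + 65 = \left(p \left(48 - I\right) - 14 I\right) + 65 = \left(- 14 I + p \left(48 - I\right)\right) + 65 = 65 - 14 I + p \left(48 - I\right)$)
$\left(12518 + 7148\right) + N{\left(123,-79 \right)} = \left(12518 + 7148\right) + \left(65 - -1106 + 48 \cdot 123 - \left(-79\right) 123\right) = 19666 + \left(65 + 1106 + 5904 + 9717\right) = 19666 + 16792 = 36458$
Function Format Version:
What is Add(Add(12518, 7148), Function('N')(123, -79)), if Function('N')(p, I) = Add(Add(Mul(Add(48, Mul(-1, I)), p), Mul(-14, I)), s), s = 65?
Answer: 36458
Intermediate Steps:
Function('N')(p, I) = Add(65, Mul(-14, I), Mul(p, Add(48, Mul(-1, I)))) (Function('N')(p, I) = Add(Add(Mul(Add(48, Mul(-1, I)), p), Mul(-14, I)), 65) = Add(Add(Mul(p, Add(48, Mul(-1, I))), Mul(-14, I)), 65) = Add(Add(Mul(-14, I), Mul(p, Add(48, Mul(-1, I)))), 65) = Add(65, Mul(-14, I), Mul(p, Add(48, Mul(-1, I)))))
Add(Add(12518, 7148), Function('N')(123, -79)) = Add(Add(12518, 7148), Add(65, Mul(-14, -79), Mul(48, 123), Mul(-1, -79, 123))) = Add(19666, Add(65, 1106, 5904, 9717)) = Add(19666, 16792) = 36458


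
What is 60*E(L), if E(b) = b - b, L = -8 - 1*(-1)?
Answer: 0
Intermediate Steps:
L = -7 (L = -8 + 1 = -7)
E(b) = 0
60*E(L) = 60*0 = 0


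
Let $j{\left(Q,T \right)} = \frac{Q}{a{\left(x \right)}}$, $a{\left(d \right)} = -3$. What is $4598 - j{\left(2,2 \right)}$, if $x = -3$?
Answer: $\frac{13796}{3} \approx 4598.7$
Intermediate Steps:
$j{\left(Q,T \right)} = - \frac{Q}{3}$ ($j{\left(Q,T \right)} = \frac{Q}{-3} = Q \left(- \frac{1}{3}\right) = - \frac{Q}{3}$)
$4598 - j{\left(2,2 \right)} = 4598 - \left(- \frac{1}{3}\right) 2 = 4598 - - \frac{2}{3} = 4598 + \frac{2}{3} = \frac{13796}{3}$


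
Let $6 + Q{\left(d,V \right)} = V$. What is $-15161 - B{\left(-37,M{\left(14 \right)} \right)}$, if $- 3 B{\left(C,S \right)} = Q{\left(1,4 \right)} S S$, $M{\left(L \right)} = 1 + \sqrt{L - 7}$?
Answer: $- \frac{45499}{3} - \frac{4 \sqrt{7}}{3} \approx -15170.0$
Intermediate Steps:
$Q{\left(d,V \right)} = -6 + V$
$M{\left(L \right)} = 1 + \sqrt{-7 + L}$
$B{\left(C,S \right)} = \frac{2 S^{2}}{3}$ ($B{\left(C,S \right)} = - \frac{\left(-6 + 4\right) S S}{3} = - \frac{- 2 S S}{3} = - \frac{\left(-2\right) S^{2}}{3} = \frac{2 S^{2}}{3}$)
$-15161 - B{\left(-37,M{\left(14 \right)} \right)} = -15161 - \frac{2 \left(1 + \sqrt{-7 + 14}\right)^{2}}{3} = -15161 - \frac{2 \left(1 + \sqrt{7}\right)^{2}}{3}$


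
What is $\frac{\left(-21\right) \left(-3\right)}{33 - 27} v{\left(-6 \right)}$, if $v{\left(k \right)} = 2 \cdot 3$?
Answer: $63$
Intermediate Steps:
$v{\left(k \right)} = 6$
$\frac{\left(-21\right) \left(-3\right)}{33 - 27} v{\left(-6 \right)} = \frac{\left(-21\right) \left(-3\right)}{33 - 27} \cdot 6 = \frac{63}{6} \cdot 6 = 63 \cdot \frac{1}{6} \cdot 6 = \frac{21}{2} \cdot 6 = 63$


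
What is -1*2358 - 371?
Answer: -2729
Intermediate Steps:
-1*2358 - 371 = -2358 - 371 = -2729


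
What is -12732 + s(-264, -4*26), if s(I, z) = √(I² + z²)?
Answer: -12732 + 8*√1258 ≈ -12448.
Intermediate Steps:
-12732 + s(-264, -4*26) = -12732 + √((-264)² + (-4*26)²) = -12732 + √(69696 + (-104)²) = -12732 + √(69696 + 10816) = -12732 + √80512 = -12732 + 8*√1258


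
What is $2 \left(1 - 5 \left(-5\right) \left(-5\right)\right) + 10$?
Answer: $-238$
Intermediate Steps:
$2 \left(1 - 5 \left(-5\right) \left(-5\right)\right) + 10 = 2 \left(1 - \left(-25\right) \left(-5\right)\right) + 10 = 2 \left(1 - 125\right) + 10 = 2 \left(-124\right) + 10 = -248 + 10 = -238$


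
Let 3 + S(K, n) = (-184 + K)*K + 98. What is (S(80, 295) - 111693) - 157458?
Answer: -277376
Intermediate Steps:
S(K, n) = 95 + K*(-184 + K) (S(K, n) = -3 + ((-184 + K)*K + 98) = -3 + (K*(-184 + K) + 98) = -3 + (98 + K*(-184 + K)) = 95 + K*(-184 + K))
(S(80, 295) - 111693) - 157458 = ((95 + 80² - 184*80) - 111693) - 157458 = ((95 + 6400 - 14720) - 111693) - 157458 = (-8225 - 111693) - 157458 = -119918 - 157458 = -277376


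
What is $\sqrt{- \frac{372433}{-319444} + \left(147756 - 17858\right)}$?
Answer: $\frac{\sqrt{3313872855828845}}{159722} \approx 360.42$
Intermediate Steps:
$\sqrt{- \frac{372433}{-319444} + \left(147756 - 17858\right)} = \sqrt{\left(-372433\right) \left(- \frac{1}{319444}\right) + \left(147756 - 17858\right)} = \sqrt{\frac{372433}{319444} + 129898} = \sqrt{\frac{41495509145}{319444}} = \frac{\sqrt{3313872855828845}}{159722}$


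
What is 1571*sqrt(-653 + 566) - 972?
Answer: -972 + 1571*I*sqrt(87) ≈ -972.0 + 14653.0*I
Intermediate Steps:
1571*sqrt(-653 + 566) - 972 = 1571*sqrt(-87) - 972 = 1571*(I*sqrt(87)) - 972 = 1571*I*sqrt(87) - 972 = -972 + 1571*I*sqrt(87)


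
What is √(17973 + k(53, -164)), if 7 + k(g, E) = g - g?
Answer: √17966 ≈ 134.04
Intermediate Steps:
k(g, E) = -7 (k(g, E) = -7 + (g - g) = -7 + 0 = -7)
√(17973 + k(53, -164)) = √(17973 - 7) = √17966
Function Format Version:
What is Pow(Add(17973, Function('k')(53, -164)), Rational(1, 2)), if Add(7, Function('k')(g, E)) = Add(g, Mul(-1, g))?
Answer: Pow(17966, Rational(1, 2)) ≈ 134.04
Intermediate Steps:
Function('k')(g, E) = -7 (Function('k')(g, E) = Add(-7, Add(g, Mul(-1, g))) = Add(-7, 0) = -7)
Pow(Add(17973, Function('k')(53, -164)), Rational(1, 2)) = Pow(Add(17973, -7), Rational(1, 2)) = Pow(17966, Rational(1, 2))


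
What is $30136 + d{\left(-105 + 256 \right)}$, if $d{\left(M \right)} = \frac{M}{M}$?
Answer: $30137$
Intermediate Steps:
$d{\left(M \right)} = 1$
$30136 + d{\left(-105 + 256 \right)} = 30136 + 1 = 30137$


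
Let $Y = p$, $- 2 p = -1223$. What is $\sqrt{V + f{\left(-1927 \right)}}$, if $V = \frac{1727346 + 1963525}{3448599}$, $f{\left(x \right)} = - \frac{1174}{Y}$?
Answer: $\frac{i \sqrt{15113374392769785363}}{4217636577} \approx 0.92175 i$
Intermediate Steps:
$p = \frac{1223}{2}$ ($p = \left(- \frac{1}{2}\right) \left(-1223\right) = \frac{1223}{2} \approx 611.5$)
$Y = \frac{1223}{2} \approx 611.5$
$f{\left(x \right)} = - \frac{2348}{1223}$ ($f{\left(x \right)} = - \frac{1174}{\frac{1223}{2}} = \left(-1174\right) \frac{2}{1223} = - \frac{2348}{1223}$)
$V = \frac{3690871}{3448599}$ ($V = 3690871 \cdot \frac{1}{3448599} = \frac{3690871}{3448599} \approx 1.0703$)
$\sqrt{V + f{\left(-1927 \right)}} = \sqrt{\frac{3690871}{3448599} - \frac{2348}{1223}} = \sqrt{- \frac{3583375219}{4217636577}} = \frac{i \sqrt{15113374392769785363}}{4217636577}$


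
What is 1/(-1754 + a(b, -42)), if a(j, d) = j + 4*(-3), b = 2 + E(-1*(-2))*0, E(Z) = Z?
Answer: -1/1764 ≈ -0.00056689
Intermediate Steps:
b = 2 (b = 2 - 1*(-2)*0 = 2 + 2*0 = 2 + 0 = 2)
a(j, d) = -12 + j (a(j, d) = j - 12 = -12 + j)
1/(-1754 + a(b, -42)) = 1/(-1754 + (-12 + 2)) = 1/(-1754 - 10) = 1/(-1764) = -1/1764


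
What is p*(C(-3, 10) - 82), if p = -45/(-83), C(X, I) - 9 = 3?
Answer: -3150/83 ≈ -37.952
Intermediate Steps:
C(X, I) = 12 (C(X, I) = 9 + 3 = 12)
p = 45/83 (p = -45*(-1/83) = 45/83 ≈ 0.54217)
p*(C(-3, 10) - 82) = 45*(12 - 82)/83 = (45/83)*(-70) = -3150/83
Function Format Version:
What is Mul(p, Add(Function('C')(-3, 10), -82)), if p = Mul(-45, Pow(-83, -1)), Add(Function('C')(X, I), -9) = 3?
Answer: Rational(-3150, 83) ≈ -37.952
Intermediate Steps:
Function('C')(X, I) = 12 (Function('C')(X, I) = Add(9, 3) = 12)
p = Rational(45, 83) (p = Mul(-45, Rational(-1, 83)) = Rational(45, 83) ≈ 0.54217)
Mul(p, Add(Function('C')(-3, 10), -82)) = Mul(Rational(45, 83), Add(12, -82)) = Mul(Rational(45, 83), -70) = Rational(-3150, 83)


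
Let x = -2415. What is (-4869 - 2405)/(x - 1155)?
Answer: 3637/1785 ≈ 2.0375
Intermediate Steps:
(-4869 - 2405)/(x - 1155) = (-4869 - 2405)/(-2415 - 1155) = -7274/(-3570) = -7274*(-1/3570) = 3637/1785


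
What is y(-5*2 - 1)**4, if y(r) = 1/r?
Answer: 1/14641 ≈ 6.8301e-5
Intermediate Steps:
y(-5*2 - 1)**4 = (1/(-5*2 - 1))**4 = (1/(-10 - 1))**4 = (1/(-11))**4 = (-1/11)**4 = 1/14641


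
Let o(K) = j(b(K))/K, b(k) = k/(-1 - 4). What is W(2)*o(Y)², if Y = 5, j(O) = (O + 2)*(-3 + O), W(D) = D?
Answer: 32/25 ≈ 1.2800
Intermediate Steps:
b(k) = -k/5 (b(k) = k/(-5) = -k/5)
j(O) = (-3 + O)*(2 + O) (j(O) = (2 + O)*(-3 + O) = (-3 + O)*(2 + O))
o(K) = (-6 + K/5 + K²/25)/K (o(K) = (-6 + (-K/5)² - (-1)*K/5)/K = (-6 + K²/25 + K/5)/K = (-6 + K/5 + K²/25)/K)
W(2)*o(Y)² = 2*(⅕ - 6/5 + (1/25)*5)² = 2*(⅕ - 6*⅕ + ⅕)² = 2*(⅕ - 6/5 + ⅕)² = 2*(-⅘)² = 2*(16/25) = 32/25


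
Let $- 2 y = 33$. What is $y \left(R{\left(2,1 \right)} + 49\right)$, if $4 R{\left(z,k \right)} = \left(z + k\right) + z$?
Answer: $- \frac{6633}{8} \approx -829.13$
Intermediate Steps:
$y = - \frac{33}{2}$ ($y = \left(- \frac{1}{2}\right) 33 = - \frac{33}{2} \approx -16.5$)
$R{\left(z,k \right)} = \frac{z}{2} + \frac{k}{4}$ ($R{\left(z,k \right)} = \frac{\left(z + k\right) + z}{4} = \frac{\left(k + z\right) + z}{4} = \frac{k + 2 z}{4} = \frac{z}{2} + \frac{k}{4}$)
$y \left(R{\left(2,1 \right)} + 49\right) = - \frac{33 \left(\left(\frac{1}{2} \cdot 2 + \frac{1}{4} \cdot 1\right) + 49\right)}{2} = - \frac{33 \left(\left(1 + \frac{1}{4}\right) + 49\right)}{2} = - \frac{33 \left(\frac{5}{4} + 49\right)}{2} = \left(- \frac{33}{2}\right) \frac{201}{4} = - \frac{6633}{8}$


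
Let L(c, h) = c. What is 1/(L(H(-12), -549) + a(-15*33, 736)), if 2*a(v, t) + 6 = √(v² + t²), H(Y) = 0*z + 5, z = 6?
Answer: -8/786705 + 2*√786721/786705 ≈ 0.0022447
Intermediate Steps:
H(Y) = 5 (H(Y) = 0*6 + 5 = 0 + 5 = 5)
a(v, t) = -3 + √(t² + v²)/2 (a(v, t) = -3 + √(v² + t²)/2 = -3 + √(t² + v²)/2)
1/(L(H(-12), -549) + a(-15*33, 736)) = 1/(5 + (-3 + √(736² + (-15*33)²)/2)) = 1/(5 + (-3 + √(541696 + (-495)²)/2)) = 1/(5 + (-3 + √(541696 + 245025)/2)) = 1/(5 + (-3 + √786721/2)) = 1/(2 + √786721/2)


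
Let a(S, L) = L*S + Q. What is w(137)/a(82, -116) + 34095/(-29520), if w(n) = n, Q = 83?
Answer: -7233911/6185424 ≈ -1.1695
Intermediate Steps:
a(S, L) = 83 + L*S (a(S, L) = L*S + 83 = 83 + L*S)
w(137)/a(82, -116) + 34095/(-29520) = 137/(83 - 116*82) + 34095/(-29520) = 137/(83 - 9512) + 34095*(-1/29520) = 137/(-9429) - 2273/1968 = 137*(-1/9429) - 2273/1968 = -137/9429 - 2273/1968 = -7233911/6185424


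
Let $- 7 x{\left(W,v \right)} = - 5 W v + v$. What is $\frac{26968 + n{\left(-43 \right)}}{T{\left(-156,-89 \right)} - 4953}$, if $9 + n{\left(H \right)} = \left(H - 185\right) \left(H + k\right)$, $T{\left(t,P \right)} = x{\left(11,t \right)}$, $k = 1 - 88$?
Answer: $- \frac{396193}{43095} \approx -9.1935$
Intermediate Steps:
$x{\left(W,v \right)} = - \frac{v}{7} + \frac{5 W v}{7}$ ($x{\left(W,v \right)} = - \frac{- 5 W v + v}{7} = - \frac{v - 5 W v}{7} = - \frac{v}{7} + \frac{5 W v}{7}$)
$k = -87$ ($k = 1 - 88 = -87$)
$T{\left(t,P \right)} = \frac{54 t}{7}$ ($T{\left(t,P \right)} = \frac{t \left(-1 + 5 \cdot 11\right)}{7} = \frac{t \left(-1 + 55\right)}{7} = \frac{1}{7} t 54 = \frac{54 t}{7}$)
$n{\left(H \right)} = -9 + \left(-185 + H\right) \left(-87 + H\right)$ ($n{\left(H \right)} = -9 + \left(H - 185\right) \left(H - 87\right) = -9 + \left(-185 + H\right) \left(-87 + H\right)$)
$\frac{26968 + n{\left(-43 \right)}}{T{\left(-156,-89 \right)} - 4953} = \frac{26968 + \left(16086 + \left(-43\right)^{2} - -11696\right)}{\frac{54}{7} \left(-156\right) - 4953} = \frac{26968 + \left(16086 + 1849 + 11696\right)}{- \frac{8424}{7} - 4953} = \frac{26968 + 29631}{- \frac{43095}{7}} = 56599 \left(- \frac{7}{43095}\right) = - \frac{396193}{43095}$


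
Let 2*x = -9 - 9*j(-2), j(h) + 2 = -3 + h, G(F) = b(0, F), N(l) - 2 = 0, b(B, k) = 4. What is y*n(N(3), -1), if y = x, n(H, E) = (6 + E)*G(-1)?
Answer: 540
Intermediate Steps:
N(l) = 2 (N(l) = 2 + 0 = 2)
G(F) = 4
j(h) = -5 + h (j(h) = -2 + (-3 + h) = -5 + h)
n(H, E) = 24 + 4*E (n(H, E) = (6 + E)*4 = 24 + 4*E)
x = 27 (x = (-9 - 9*(-5 - 2))/2 = (-9 - 9*(-7))/2 = (-9 + 63)/2 = (½)*54 = 27)
y = 27
y*n(N(3), -1) = 27*(24 + 4*(-1)) = 27*(24 - 4) = 27*20 = 540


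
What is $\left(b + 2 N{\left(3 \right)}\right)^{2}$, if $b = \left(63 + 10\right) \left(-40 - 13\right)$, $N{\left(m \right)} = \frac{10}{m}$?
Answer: $\frac{134258569}{9} \approx 1.4918 \cdot 10^{7}$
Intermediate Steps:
$b = -3869$ ($b = 73 \left(-53\right) = -3869$)
$\left(b + 2 N{\left(3 \right)}\right)^{2} = \left(-3869 + 2 \cdot \frac{10}{3}\right)^{2} = \left(-3869 + \frac{20}{3}\right)^{2} = \left(- \frac{11587}{3}\right)^{2} = \frac{134258569}{9}$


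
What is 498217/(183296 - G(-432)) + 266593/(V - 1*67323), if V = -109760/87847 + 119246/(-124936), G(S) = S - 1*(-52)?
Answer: -84642108525824552355/67860120549298180844 ≈ -1.2473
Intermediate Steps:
G(S) = 52 + S (G(S) = S + 52 = 52 + S)
V = -12094189361/5487626396 (V = -109760*1/87847 + 119246*(-1/124936) = -109760/87847 - 59623/62468 = -12094189361/5487626396 ≈ -2.2039)
498217/(183296 - G(-432)) + 266593/(V - 1*67323) = 498217/(183296 - (52 - 432)) + 266593/(-12094189361/5487626396 - 1*67323) = 498217/(183296 - 1*(-380)) + 266593/(-12094189361/5487626396 - 67323) = 498217/(183296 + 380) + 266593/(-369455566047269/5487626396) = 498217/183676 + 266593*(-5487626396/369455566047269) = 498217*(1/183676) - 1462962783788828/369455566047269 = 498217/183676 - 1462962783788828/369455566047269 = -84642108525824552355/67860120549298180844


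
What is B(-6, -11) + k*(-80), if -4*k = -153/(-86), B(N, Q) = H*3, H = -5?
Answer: 885/43 ≈ 20.581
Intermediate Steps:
B(N, Q) = -15 (B(N, Q) = -5*3 = -15)
k = -153/344 (k = -(-153)/(4*(-86)) = -(-153)*(-1)/(4*86) = -1/4*153/86 = -153/344 ≈ -0.44477)
B(-6, -11) + k*(-80) = -15 - 153/344*(-80) = -15 + 1530/43 = 885/43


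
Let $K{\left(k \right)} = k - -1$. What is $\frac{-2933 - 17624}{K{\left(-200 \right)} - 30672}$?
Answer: $\frac{20557}{30871} \approx 0.6659$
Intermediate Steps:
$K{\left(k \right)} = 1 + k$ ($K{\left(k \right)} = k + 1 = 1 + k$)
$\frac{-2933 - 17624}{K{\left(-200 \right)} - 30672} = \frac{-2933 - 17624}{\left(1 - 200\right) - 30672} = - \frac{20557}{-199 - 30672} = - \frac{20557}{-30871} = \left(-20557\right) \left(- \frac{1}{30871}\right) = \frac{20557}{30871}$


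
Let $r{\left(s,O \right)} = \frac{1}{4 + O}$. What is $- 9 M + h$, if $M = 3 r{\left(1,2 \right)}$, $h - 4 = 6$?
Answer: $\frac{11}{2} \approx 5.5$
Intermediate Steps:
$h = 10$ ($h = 4 + 6 = 10$)
$M = \frac{1}{2}$ ($M = \frac{3}{4 + 2} = \frac{3}{6} = 3 \cdot \frac{1}{6} = \frac{1}{2} \approx 0.5$)
$- 9 M + h = \left(-9\right) \frac{1}{2} + 10 = - \frac{9}{2} + 10 = \frac{11}{2}$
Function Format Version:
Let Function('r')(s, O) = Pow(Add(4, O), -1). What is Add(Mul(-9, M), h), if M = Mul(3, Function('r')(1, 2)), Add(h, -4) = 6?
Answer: Rational(11, 2) ≈ 5.5000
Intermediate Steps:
h = 10 (h = Add(4, 6) = 10)
M = Rational(1, 2) (M = Mul(3, Pow(Add(4, 2), -1)) = Mul(3, Pow(6, -1)) = Mul(3, Rational(1, 6)) = Rational(1, 2) ≈ 0.50000)
Add(Mul(-9, M), h) = Add(Mul(-9, Rational(1, 2)), 10) = Add(Rational(-9, 2), 10) = Rational(11, 2)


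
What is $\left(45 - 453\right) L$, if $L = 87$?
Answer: $-35496$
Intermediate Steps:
$\left(45 - 453\right) L = \left(45 - 453\right) 87 = \left(-408\right) 87 = -35496$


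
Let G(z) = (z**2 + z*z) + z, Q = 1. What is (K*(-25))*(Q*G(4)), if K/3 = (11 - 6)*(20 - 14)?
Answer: -81000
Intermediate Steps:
G(z) = z + 2*z**2 (G(z) = (z**2 + z**2) + z = 2*z**2 + z = z + 2*z**2)
K = 90 (K = 3*((11 - 6)*(20 - 14)) = 3*(5*6) = 3*30 = 90)
(K*(-25))*(Q*G(4)) = (90*(-25))*(1*(4*(1 + 2*4))) = -2250*4*(1 + 8) = -2250*4*9 = -2250*36 = -81000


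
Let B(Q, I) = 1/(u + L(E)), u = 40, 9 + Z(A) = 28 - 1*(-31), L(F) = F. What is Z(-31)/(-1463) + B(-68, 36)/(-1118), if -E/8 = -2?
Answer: -447409/13085072 ≈ -0.034192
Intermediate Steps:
E = 16 (E = -8*(-2) = 16)
Z(A) = 50 (Z(A) = -9 + (28 - 1*(-31)) = -9 + (28 + 31) = -9 + 59 = 50)
B(Q, I) = 1/56 (B(Q, I) = 1/(40 + 16) = 1/56)
Z(-31)/(-1463) + B(-68, 36)/(-1118) = 50/(-1463) + (1/56)/(-1118) = 50*(-1/1463) + (1/56)*(-1/1118) = -50/1463 - 1/62608 = -447409/13085072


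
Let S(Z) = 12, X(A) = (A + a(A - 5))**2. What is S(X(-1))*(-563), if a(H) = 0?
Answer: -6756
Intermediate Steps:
X(A) = A**2 (X(A) = (A + 0)**2 = A**2)
S(X(-1))*(-563) = 12*(-563) = -6756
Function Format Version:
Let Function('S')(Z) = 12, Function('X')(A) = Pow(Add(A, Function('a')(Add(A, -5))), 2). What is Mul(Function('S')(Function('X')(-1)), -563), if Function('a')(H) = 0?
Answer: -6756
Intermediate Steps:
Function('X')(A) = Pow(A, 2) (Function('X')(A) = Pow(Add(A, 0), 2) = Pow(A, 2))
Mul(Function('S')(Function('X')(-1)), -563) = Mul(12, -563) = -6756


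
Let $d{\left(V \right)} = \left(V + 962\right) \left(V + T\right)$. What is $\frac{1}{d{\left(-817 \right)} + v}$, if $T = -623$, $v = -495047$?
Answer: $- \frac{1}{703847} \approx -1.4208 \cdot 10^{-6}$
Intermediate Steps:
$d{\left(V \right)} = \left(-623 + V\right) \left(962 + V\right)$ ($d{\left(V \right)} = \left(V + 962\right) \left(V - 623\right) = \left(962 + V\right) \left(-623 + V\right) = \left(-623 + V\right) \left(962 + V\right)$)
$\frac{1}{d{\left(-817 \right)} + v} = \frac{1}{\left(-599326 + \left(-817\right)^{2} + 339 \left(-817\right)\right) - 495047} = \frac{1}{\left(-599326 + 667489 - 276963\right) - 495047} = \frac{1}{-208800 - 495047} = \frac{1}{-703847} = - \frac{1}{703847}$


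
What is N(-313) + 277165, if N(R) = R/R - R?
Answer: 277479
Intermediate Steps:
N(R) = 1 - R
N(-313) + 277165 = (1 - 1*(-313)) + 277165 = (1 + 313) + 277165 = 314 + 277165 = 277479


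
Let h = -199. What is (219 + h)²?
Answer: 400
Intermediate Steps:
(219 + h)² = (219 - 199)² = 20² = 400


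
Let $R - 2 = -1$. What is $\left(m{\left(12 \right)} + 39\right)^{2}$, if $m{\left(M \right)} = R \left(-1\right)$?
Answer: $1444$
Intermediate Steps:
$R = 1$ ($R = 2 - 1 = 1$)
$m{\left(M \right)} = -1$ ($m{\left(M \right)} = 1 \left(-1\right) = -1$)
$\left(m{\left(12 \right)} + 39\right)^{2} = \left(-1 + 39\right)^{2} = 38^{2} = 1444$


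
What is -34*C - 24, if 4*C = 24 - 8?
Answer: -160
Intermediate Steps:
C = 4 (C = (24 - 8)/4 = (¼)*16 = 4)
-34*C - 24 = -34*4 - 24 = -136 - 24 = -160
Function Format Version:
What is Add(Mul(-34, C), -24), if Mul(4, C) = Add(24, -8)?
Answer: -160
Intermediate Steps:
C = 4 (C = Mul(Rational(1, 4), Add(24, -8)) = Mul(Rational(1, 4), 16) = 4)
Add(Mul(-34, C), -24) = Add(Mul(-34, 4), -24) = Add(-136, -24) = -160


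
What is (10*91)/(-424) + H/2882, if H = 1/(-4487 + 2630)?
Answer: -1217551441/567298644 ≈ -2.1462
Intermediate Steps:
H = -1/1857 (H = 1/(-1857) = -1/1857 ≈ -0.00053850)
(10*91)/(-424) + H/2882 = (10*91)/(-424) - 1/1857/2882 = 910*(-1/424) - 1/1857*1/2882 = -455/212 - 1/5351874 = -1217551441/567298644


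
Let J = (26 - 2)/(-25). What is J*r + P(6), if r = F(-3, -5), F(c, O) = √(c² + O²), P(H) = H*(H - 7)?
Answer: -6 - 24*√34/25 ≈ -11.598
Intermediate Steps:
P(H) = H*(-7 + H)
F(c, O) = √(O² + c²)
r = √34 (r = √((-5)² + (-3)²) = √(25 + 9) = √34 ≈ 5.8309)
J = -24/25 (J = 24*(-1/25) = -24/25 ≈ -0.96000)
J*r + P(6) = -24*√34/25 + 6*(-7 + 6) = -24*√34/25 + 6*(-1) = -24*√34/25 - 6 = -6 - 24*√34/25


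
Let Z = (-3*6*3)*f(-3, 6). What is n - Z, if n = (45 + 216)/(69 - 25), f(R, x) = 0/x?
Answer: 261/44 ≈ 5.9318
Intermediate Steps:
f(R, x) = 0
Z = 0 (Z = (-3*6*3)*0 = -18*3*0 = -54*0 = 0)
n = 261/44 ≈ 5.9318
n - Z = 261/44 - 1*0 = 261/44 + 0 = 261/44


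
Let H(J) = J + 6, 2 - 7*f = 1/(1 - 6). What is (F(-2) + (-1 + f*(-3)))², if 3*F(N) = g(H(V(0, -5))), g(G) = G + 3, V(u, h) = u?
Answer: 1369/1225 ≈ 1.1176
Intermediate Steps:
f = 11/35 (f = 2/7 - 1/(7*(1 - 6)) = 2/7 - ⅐/(-5) = 2/7 - ⅐*(-⅕) = 2/7 + 1/35 = 11/35 ≈ 0.31429)
H(J) = 6 + J
g(G) = 3 + G
F(N) = 3 (F(N) = (3 + (6 + 0))/3 = (3 + 6)/3 = (⅓)*9 = 3)
(F(-2) + (-1 + f*(-3)))² = (3 + (-1 + (11/35)*(-3)))² = (3 + (-1 - 33/35))² = (3 - 68/35)² = (37/35)² = 1369/1225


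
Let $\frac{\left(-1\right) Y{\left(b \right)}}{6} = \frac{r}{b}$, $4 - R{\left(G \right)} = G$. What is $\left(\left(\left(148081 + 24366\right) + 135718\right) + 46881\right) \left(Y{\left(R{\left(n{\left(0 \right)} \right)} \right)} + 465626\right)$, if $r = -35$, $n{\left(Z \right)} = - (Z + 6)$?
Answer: $165326104762$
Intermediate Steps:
$n{\left(Z \right)} = -6 - Z$ ($n{\left(Z \right)} = - (6 + Z) = -6 - Z$)
$R{\left(G \right)} = 4 - G$
$Y{\left(b \right)} = \frac{210}{b}$ ($Y{\left(b \right)} = - 6 \left(- \frac{35}{b}\right) = \frac{210}{b}$)
$\left(\left(\left(148081 + 24366\right) + 135718\right) + 46881\right) \left(Y{\left(R{\left(n{\left(0 \right)} \right)} \right)} + 465626\right) = \left(\left(\left(148081 + 24366\right) + 135718\right) + 46881\right) \left(\frac{210}{4 - \left(-6 - 0\right)} + 465626\right) = \left(\left(172447 + 135718\right) + 46881\right) \left(\frac{210}{4 - \left(-6 + 0\right)} + 465626\right) = \left(308165 + 46881\right) \left(\frac{210}{4 - -6} + 465626\right) = 355046 \left(\frac{210}{4 + 6} + 465626\right) = 355046 \left(\frac{210}{10} + 465626\right) = 355046 \left(210 \cdot \frac{1}{10} + 465626\right) = 355046 \left(21 + 465626\right) = 355046 \cdot 465647 = 165326104762$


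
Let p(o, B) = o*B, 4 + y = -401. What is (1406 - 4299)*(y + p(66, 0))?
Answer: 1171665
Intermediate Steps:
y = -405 (y = -4 - 401 = -405)
p(o, B) = B*o
(1406 - 4299)*(y + p(66, 0)) = (1406 - 4299)*(-405 + 0*66) = -2893*(-405 + 0) = -2893*(-405) = 1171665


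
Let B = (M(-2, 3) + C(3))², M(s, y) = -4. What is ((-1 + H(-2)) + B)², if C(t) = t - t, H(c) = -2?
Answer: 169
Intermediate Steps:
C(t) = 0
B = 16 (B = (-4 + 0)² = (-4)² = 16)
((-1 + H(-2)) + B)² = ((-1 - 2) + 16)² = (-3 + 16)² = 13² = 169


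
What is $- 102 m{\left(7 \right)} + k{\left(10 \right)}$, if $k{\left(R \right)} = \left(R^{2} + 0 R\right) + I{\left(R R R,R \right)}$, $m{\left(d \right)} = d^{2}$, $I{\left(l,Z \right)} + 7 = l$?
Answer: $-3905$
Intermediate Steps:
$I{\left(l,Z \right)} = -7 + l$
$k{\left(R \right)} = -7 + R^{2} + R^{3}$ ($k{\left(R \right)} = \left(R^{2} + 0 R\right) + \left(-7 + R R R\right) = \left(R^{2} + 0\right) + \left(-7 + R^{2} R\right) = R^{2} + \left(-7 + R^{3}\right) = -7 + R^{2} + R^{3}$)
$- 102 m{\left(7 \right)} + k{\left(10 \right)} = - 102 \cdot 7^{2} + \left(-7 + 10^{2} + 10^{3}\right) = \left(-102\right) 49 + \left(-7 + 100 + 1000\right) = -4998 + 1093 = -3905$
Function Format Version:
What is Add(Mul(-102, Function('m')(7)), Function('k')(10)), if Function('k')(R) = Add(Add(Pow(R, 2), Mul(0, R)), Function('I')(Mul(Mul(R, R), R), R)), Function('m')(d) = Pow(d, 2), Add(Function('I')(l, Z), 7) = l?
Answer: -3905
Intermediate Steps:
Function('I')(l, Z) = Add(-7, l)
Function('k')(R) = Add(-7, Pow(R, 2), Pow(R, 3)) (Function('k')(R) = Add(Add(Pow(R, 2), Mul(0, R)), Add(-7, Mul(Mul(R, R), R))) = Add(Add(Pow(R, 2), 0), Add(-7, Mul(Pow(R, 2), R))) = Add(Pow(R, 2), Add(-7, Pow(R, 3))) = Add(-7, Pow(R, 2), Pow(R, 3)))
Add(Mul(-102, Function('m')(7)), Function('k')(10)) = Add(Mul(-102, Pow(7, 2)), Add(-7, Pow(10, 2), Pow(10, 3))) = Add(Mul(-102, 49), Add(-7, 100, 1000)) = Add(-4998, 1093) = -3905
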